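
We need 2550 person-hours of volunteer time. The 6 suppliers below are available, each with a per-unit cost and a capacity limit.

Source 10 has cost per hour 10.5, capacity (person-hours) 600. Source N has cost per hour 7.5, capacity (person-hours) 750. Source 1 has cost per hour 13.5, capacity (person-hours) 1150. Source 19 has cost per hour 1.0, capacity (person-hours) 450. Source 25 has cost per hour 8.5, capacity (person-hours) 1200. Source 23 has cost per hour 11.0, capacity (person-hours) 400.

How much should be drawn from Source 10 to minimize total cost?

Cheapest first:
Source 19 at 1.0: take all 450 person-hours — 2100 still needed.
Source N at 7.5: take all 750 person-hours — 1350 still needed.
Source 25 (8.5): use full 1200 — 150 person-hours to go.
Take 150 from Source 10 at 10.5 to finish.
Source 23, Source 1: unused.

150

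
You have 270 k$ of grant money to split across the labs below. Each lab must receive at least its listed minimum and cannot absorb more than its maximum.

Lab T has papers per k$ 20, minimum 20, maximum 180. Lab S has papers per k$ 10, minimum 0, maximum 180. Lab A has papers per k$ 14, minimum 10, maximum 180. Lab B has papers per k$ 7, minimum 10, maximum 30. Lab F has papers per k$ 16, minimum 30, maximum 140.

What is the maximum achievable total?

Meeting every minimum uses 20+0+10+10+30 = 70 k$, leaving 200.
Highest papers per k$ first: Lab T 20 > Lab F 16 > Lab A 14 > Lab S 10 > Lab B 7.
Give Lab T 160 more to hit its cap of 180 ; 40 left.
Only 40 left; Lab F takes them to reach 70.
Total = 20×180 + 14×10 + 7×10 + 16×70 = 4930.

4930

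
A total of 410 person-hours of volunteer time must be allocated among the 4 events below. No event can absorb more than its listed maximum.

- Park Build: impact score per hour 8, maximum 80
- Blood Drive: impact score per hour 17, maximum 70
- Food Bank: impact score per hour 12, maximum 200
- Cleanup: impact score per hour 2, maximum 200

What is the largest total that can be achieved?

4350

Highest impact score per hour first: Blood Drive 17 > Food Bank 12 > Park Build 8 > Cleanup 2.
Blood Drive takes 70 to reach its cap of 70 ; 340 left.
Food Bank takes 200 to reach its cap of 200 ; 140 left.
Park Build takes 80 to reach its cap of 80 ; 60 left.
Cleanup has room for 200 but only 60 remain, so it gets 60.
Total = 8×80 + 17×70 + 12×200 + 2×60 = 4350.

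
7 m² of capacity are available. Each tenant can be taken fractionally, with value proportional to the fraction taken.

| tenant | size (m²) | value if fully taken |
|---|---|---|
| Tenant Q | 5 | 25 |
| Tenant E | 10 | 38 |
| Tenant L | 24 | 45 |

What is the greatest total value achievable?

Best value per unit of size first: Tenant Q 25/5≈5, Tenant E 38/10≈3.8, Tenant L 45/24≈1.88.
Tenant Q: take in full, 5 m² for value 25 → 2 left.
2 m² left: a 2/10 share of Tenant E gives 38×2/10 = 7.6.
Total value = 32.6.

32.6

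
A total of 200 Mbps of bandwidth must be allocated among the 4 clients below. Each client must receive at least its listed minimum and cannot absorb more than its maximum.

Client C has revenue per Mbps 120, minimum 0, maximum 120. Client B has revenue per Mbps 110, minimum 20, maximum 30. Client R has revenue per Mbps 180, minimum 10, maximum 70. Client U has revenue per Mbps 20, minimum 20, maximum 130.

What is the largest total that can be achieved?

26000

Meeting every minimum uses 0+20+10+20 = 50 Mbps, leaving 150.
Highest revenue per Mbps first: Client R 180 > Client C 120 > Client B 110 > Client U 20.
Client R takes 60 more to reach its cap of 70 — 90 left.
Client C: +90 (room for 120) → 90. Pool exhausted.
Total = 120×90 + 110×20 + 180×70 + 20×20 = 26000.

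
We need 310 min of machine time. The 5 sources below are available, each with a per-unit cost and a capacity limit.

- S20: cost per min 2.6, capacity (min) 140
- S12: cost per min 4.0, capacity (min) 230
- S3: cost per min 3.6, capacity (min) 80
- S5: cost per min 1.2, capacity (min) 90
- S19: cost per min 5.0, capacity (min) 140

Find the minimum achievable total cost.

760

Use sources in increasing cost order.
Take 90 from S5 at 1.2 — need 220 more.
S20 (2.6): use full 140 — 80 min to go.
Take 80 from S3 at 3.6 — need 0 more.
S12, S19: unused.
Cost = 90×1.2 + 140×2.6 + 80×3.6 = 760.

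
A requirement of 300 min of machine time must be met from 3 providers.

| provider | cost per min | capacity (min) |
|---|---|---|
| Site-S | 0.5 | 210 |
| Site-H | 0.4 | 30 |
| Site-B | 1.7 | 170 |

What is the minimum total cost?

Use providers in increasing cost order.
Take 30 from Site-H at 0.4 — need 270 more.
Site-S (0.5): use full 210 — 60 min to go.
Take 60 from Site-B at 1.7 to finish.
Cost = 30×0.4 + 210×0.5 + 60×1.7 = 219.

219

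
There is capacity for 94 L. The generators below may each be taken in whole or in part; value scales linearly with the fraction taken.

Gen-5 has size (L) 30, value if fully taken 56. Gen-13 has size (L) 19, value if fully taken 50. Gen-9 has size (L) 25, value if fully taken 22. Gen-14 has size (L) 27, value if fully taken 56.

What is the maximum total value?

177.84

Rank by value-to-size ratio: Gen-13 50/19≈2.63, Gen-14 56/27≈2.07, Gen-5 56/30≈1.87, Gen-9 22/25≈0.88.
All 19 L of Gen-13 fit (value 50) → 75 remain.
Take all of Gen-14 (27 L, value 56) → 48 L left.
Take all of Gen-5 (30 L, value 56) → 18 L left.
Only 18 L remain; take 18/25 of Gen-9 for value 22×18/25 = 15.84.
Total value = 177.84.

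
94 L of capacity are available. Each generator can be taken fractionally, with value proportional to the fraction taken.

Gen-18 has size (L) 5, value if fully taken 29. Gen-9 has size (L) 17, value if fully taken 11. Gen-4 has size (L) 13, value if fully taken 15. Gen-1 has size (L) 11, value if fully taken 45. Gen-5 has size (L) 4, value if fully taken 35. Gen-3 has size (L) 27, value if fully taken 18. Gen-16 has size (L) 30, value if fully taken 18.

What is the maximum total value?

163.2

Best value per unit of size first: Gen-5 35/4≈8.75, Gen-18 29/5≈5.8, Gen-1 45/11≈4.09, Gen-4 15/13≈1.15, Gen-3 18/27≈0.667, Gen-9 11/17≈0.647, Gen-16 18/30≈0.6.
Take all of Gen-5 (4 L, value 35) ; 90 L left.
All 5 L of Gen-18 fit (value 29) ; 85 remain.
All 11 L of Gen-1 fit (value 45) ; 74 remain.
All 13 L of Gen-4 fit (value 15) ; 61 remain.
Gen-3: take in full, 27 L for value 18 ; 34 left.
Gen-9: take in full, 17 L for value 11 ; 17 left.
Only 17 L remain; take 17/30 of Gen-16 for value 18×17/30 = 10.2.
Total value = 163.2.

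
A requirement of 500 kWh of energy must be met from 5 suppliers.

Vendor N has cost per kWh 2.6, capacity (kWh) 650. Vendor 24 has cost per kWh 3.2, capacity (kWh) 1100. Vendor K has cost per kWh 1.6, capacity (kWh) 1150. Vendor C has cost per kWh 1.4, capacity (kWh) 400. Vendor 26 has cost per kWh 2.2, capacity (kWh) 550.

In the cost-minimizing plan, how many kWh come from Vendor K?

Use suppliers in increasing cost order.
Vendor C at 1.4: take all 400 kWh → 100 still needed.
Take 100 from Vendor K at 1.6 to finish.
Vendor 26, Vendor N, Vendor 24: unused.

100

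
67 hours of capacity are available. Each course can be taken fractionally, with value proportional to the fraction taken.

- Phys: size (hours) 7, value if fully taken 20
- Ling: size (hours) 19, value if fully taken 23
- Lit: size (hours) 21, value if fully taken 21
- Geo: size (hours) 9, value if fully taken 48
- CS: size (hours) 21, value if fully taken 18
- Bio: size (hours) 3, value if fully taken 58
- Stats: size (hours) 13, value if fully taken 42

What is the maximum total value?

Sort by value density: Bio 58/3≈19.3, Geo 48/9≈5.33, Stats 42/13≈3.23, Phys 20/7≈2.86, Ling 23/19≈1.21, Lit 21/21≈1, CS 18/21≈0.857.
Bio: take in full, 3 hours for value 58 → 64 left.
Take all of Geo (9 hours, value 48) → 55 hours left.
Take all of Stats (13 hours, value 42) → 42 hours left.
Take all of Phys (7 hours, value 20) → 35 hours left.
Take all of Ling (19 hours, value 23) → 16 hours left.
16 hours left: a 16/21 share of Lit gives 21×16/21 = 16.
Total value = 207.

207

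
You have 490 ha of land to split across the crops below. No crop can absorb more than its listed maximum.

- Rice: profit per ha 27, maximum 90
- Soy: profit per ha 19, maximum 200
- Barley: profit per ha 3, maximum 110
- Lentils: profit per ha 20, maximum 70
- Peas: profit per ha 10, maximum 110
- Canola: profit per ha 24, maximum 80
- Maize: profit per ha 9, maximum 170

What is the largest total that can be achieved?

10050

Highest profit per ha first: Rice 27 > Canola 24 > Lentils 20 > Soy 19 > Peas 10 > Maize 9 > Barley 3.
Rice takes 90 to reach its cap of 90 ; 400 left.
Give Canola 80 to hit its cap of 80 ; 320 left.
Lentils: +70 to 70 (cap) ; 250 left.
Soy takes 200 to reach its cap of 200 ; 50 left.
Only 50 left; Peas takes them to reach 50.
Total = 27×90 + 19×200 + 20×70 + 10×50 + 24×80 = 10050.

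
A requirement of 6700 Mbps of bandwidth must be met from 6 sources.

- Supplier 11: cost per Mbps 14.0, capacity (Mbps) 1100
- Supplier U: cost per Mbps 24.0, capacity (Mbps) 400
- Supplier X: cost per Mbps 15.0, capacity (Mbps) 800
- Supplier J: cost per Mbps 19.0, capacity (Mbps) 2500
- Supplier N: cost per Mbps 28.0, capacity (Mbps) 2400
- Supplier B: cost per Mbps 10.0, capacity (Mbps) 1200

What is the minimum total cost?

116100

Cheapest first:
Supplier B at 10.0: take all 1200 Mbps → 5500 still needed.
Supplier 11 at 14.0: take all 1100 Mbps → 4400 still needed.
Supplier X (15.0): use full 800 → 3600 Mbps to go.
Take 2500 from Supplier J at 19.0 → need 1100 more.
Take 400 from Supplier U at 24.0 → need 700 more.
Take 700 from Supplier N at 28.0 to finish.
Cost = 1200×10.0 + 1100×14.0 + 800×15.0 + 2500×19.0 + 400×24.0 + 700×28.0 = 116100.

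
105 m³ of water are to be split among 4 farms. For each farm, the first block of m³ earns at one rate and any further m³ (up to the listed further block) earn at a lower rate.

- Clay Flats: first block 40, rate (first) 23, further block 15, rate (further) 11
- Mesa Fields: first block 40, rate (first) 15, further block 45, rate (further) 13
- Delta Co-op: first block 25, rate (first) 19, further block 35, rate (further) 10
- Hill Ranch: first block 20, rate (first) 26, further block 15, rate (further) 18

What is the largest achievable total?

Treat each block as its own option and order by rate: Hill Ranch/first 26 > Clay Flats/first 23 > Delta Co-op/first 19 > Hill Ranch/second 18 > Mesa Fields/first 15 > Mesa Fields/second 13 > Clay Flats/second 11 > Delta Co-op/second 10.
Hill Ranch/first (26): +20 ; 85 left.
Clay Flats/first (23): +40 ; 45 left.
Fill Delta Co-op first block (25 at 19) ; 20 left.
Hill Ranch/second (18): +15 ; 5 left.
5 remain; put them into Mesa Fields first at 15.
Total = 26×20 + 23×40 + 19×25 + 18×15 + 15×5 = 2260.

2260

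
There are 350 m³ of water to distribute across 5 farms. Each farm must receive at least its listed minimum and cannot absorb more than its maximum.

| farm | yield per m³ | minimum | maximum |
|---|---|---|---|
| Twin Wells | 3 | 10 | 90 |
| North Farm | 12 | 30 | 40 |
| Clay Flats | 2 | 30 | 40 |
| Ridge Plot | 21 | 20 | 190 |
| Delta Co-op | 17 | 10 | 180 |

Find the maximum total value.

Meeting every minimum uses 10+30+30+20+10 = 100 m³, leaving 250.
Order the farms by yield per m³: Ridge Plot 21 > Delta Co-op 17 > North Farm 12 > Twin Wells 3 > Clay Flats 2.
Ridge Plot takes 170 more to reach its cap of 190 → 80 left.
Only 80 left; Delta Co-op takes them to reach 90.
Total = 3×10 + 12×30 + 2×30 + 21×190 + 17×90 = 5970.

5970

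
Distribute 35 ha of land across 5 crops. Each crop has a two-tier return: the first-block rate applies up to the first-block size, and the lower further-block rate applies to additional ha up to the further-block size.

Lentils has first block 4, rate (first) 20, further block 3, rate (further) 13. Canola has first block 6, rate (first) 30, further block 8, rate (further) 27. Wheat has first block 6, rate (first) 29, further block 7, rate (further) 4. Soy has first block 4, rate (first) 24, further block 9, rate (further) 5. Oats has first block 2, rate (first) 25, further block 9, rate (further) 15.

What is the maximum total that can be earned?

Rank every tier by rate: Canola/first 30 > Wheat/first 29 > Canola/second 27 > Oats/first 25 > Soy/first 24 > Lentils/first 20 > Oats/second 15 > Lentils/second 13 > Soy/second 5 > Wheat/second 4.
Canola first at 30: fill all 6 — 29 left.
Wheat first at 29: fill all 6 — 23 left.
Fill Canola second block (8 at 27) — 15 left.
Oats/first (25): +2 — 13 left.
Fill Soy first block (4 at 24) — 9 left.
Fill Lentils first block (4 at 20) — 5 left.
Oats/second: +5 of 9 at 15; pool empty.
Total = 30×6 + 29×6 + 27×8 + 25×2 + 24×4 + 20×4 + 15×5 = 871.

871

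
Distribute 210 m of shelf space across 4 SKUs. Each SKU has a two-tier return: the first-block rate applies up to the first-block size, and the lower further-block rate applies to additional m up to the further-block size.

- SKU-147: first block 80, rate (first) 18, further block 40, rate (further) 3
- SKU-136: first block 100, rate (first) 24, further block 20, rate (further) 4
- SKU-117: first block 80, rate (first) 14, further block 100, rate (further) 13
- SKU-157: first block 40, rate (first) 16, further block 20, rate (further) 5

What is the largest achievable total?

4320

Order all 8 blocks by rate: SKU-136/T1 24 > SKU-147/T1 18 > SKU-157/T1 16 > SKU-117/T1 14 > SKU-117/T2 13 > SKU-157/T2 5 > SKU-136/T2 4 > SKU-147/T2 3.
Fill SKU-136 T1 block (100 at 24) ; 110 left.
Fill SKU-147 T1 block (80 at 18) ; 30 left.
30 remain; put them into SKU-157 T1 at 16.
Total = 24×100 + 18×80 + 16×30 = 4320.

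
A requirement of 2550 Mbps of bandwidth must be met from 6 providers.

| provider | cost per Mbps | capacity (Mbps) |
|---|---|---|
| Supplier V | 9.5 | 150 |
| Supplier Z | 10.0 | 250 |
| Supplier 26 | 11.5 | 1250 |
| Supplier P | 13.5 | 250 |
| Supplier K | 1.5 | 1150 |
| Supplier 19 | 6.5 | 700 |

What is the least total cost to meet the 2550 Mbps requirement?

Fill from the cheapest provider first.
Take 1150 from Supplier K at 1.5 — need 1400 more.
Take 700 from Supplier 19 at 6.5 — need 700 more.
Supplier V (9.5): use full 150 — 550 Mbps to go.
Take 250 from Supplier Z at 10.0 — need 300 more.
Supplier 26 (11.5): take the remaining 300 — done.
Supplier P: unused.
Cost = 1150×1.5 + 700×6.5 + 150×9.5 + 250×10.0 + 300×11.5 = 13650.

13650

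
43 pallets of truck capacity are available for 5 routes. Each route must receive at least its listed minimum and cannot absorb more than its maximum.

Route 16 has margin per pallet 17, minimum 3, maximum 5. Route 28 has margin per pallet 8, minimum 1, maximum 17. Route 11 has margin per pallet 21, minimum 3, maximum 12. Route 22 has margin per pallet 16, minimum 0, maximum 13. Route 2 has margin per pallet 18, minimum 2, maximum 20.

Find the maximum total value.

Meeting every minimum uses 3+1+3+0+2 = 9 pallets, leaving 34.
Rank by margin per pallet: Route 11 21 > Route 2 18 > Route 16 17 > Route 22 16 > Route 28 8.
Give Route 11 9 more to hit its cap of 12 — 25 left.
Give Route 2 18 more to hit its cap of 20 — 7 left.
Route 16: +2 to 5 (cap) — 5 left.
Route 22: +5 (room for 13) → 5. Pool exhausted.
Total = 17×5 + 8×1 + 21×12 + 16×5 + 18×20 = 785.

785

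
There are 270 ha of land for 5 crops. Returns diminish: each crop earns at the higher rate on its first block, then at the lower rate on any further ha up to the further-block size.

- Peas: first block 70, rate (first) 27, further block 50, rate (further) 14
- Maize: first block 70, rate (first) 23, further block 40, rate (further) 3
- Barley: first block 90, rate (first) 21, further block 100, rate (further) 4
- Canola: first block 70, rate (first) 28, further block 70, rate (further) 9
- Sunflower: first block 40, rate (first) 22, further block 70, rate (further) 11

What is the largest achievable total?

Rank every tier by rate: Canola/first 28 > Peas/first 27 > Maize/first 23 > Sunflower/first 22 > Barley/first 21 > Peas/second 14 > Sunflower/second 11 > Canola/second 9 > Barley/second 4 > Maize/second 3.
Canola/first (28): +70 ; 200 left.
Peas first at 27: fill all 70 ; 130 left.
Maize first at 23: fill all 70 ; 60 left.
Fill Sunflower first block (40 at 22) ; 20 left.
Barley/first: +20 of 90 at 21; pool empty.
Total = 28×70 + 27×70 + 23×70 + 22×40 + 21×20 = 6760.

6760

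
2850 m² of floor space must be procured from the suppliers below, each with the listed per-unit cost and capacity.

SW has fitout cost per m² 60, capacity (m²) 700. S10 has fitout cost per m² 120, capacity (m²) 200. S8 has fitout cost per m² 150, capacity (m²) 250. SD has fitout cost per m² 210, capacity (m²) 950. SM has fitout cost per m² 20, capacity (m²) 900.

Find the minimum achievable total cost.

Fill from the cheapest supplier first.
SM at 20: take all 900 m² ; 1950 still needed.
SW at 60: take all 700 m² ; 1250 still needed.
S10 at 120: take all 200 m² ; 1050 still needed.
Take 250 from S8 at 150 ; need 800 more.
SD at 210: take 800 of its 950 ; requirement met.
Cost = 900×20 + 700×60 + 200×120 + 250×150 + 800×210 = 289500.

289500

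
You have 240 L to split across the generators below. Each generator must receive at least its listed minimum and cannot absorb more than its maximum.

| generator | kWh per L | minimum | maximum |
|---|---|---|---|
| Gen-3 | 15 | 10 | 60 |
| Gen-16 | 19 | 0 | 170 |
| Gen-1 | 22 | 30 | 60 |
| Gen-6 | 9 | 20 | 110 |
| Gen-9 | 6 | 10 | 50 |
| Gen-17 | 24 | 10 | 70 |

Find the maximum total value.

Meeting every minimum uses 10+0+30+20+10+10 = 80 L, leaving 160.
Highest kWh per L first: Gen-17 24 > Gen-1 22 > Gen-16 19 > Gen-3 15 > Gen-6 9 > Gen-9 6.
Give Gen-17 60 more to hit its cap of 70 — 100 left.
Give Gen-1 30 more to hit its cap of 60 — 70 left.
Gen-16: +70 (room for 170) → 70. Pool exhausted.
Total = 15×10 + 19×70 + 22×60 + 9×20 + 6×10 + 24×70 = 4720.

4720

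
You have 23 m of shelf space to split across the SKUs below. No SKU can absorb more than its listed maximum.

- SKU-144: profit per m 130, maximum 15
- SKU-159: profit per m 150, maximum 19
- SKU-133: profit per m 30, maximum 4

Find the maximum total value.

Order the SKUs by profit per m: SKU-159 150 > SKU-144 130 > SKU-133 30.
SKU-159 takes 19 to reach its cap of 19 ; 4 left.
Only 4 left; SKU-144 takes them to reach 4.
Total = 130×4 + 150×19 = 3370.

3370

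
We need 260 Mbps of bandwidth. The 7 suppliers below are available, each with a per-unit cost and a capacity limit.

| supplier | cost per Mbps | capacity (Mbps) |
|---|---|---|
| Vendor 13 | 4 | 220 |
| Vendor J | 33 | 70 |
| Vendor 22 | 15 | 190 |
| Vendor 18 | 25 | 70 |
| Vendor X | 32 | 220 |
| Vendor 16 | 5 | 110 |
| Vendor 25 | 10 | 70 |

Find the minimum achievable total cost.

1080

Cheapest first:
Take 220 from Vendor 13 at 4 → need 40 more.
Vendor 16 (5): take the remaining 40 → done.
Vendor 25, Vendor 22, Vendor 18, Vendor X, Vendor J: unused.
Cost = 220×4 + 40×5 = 1080.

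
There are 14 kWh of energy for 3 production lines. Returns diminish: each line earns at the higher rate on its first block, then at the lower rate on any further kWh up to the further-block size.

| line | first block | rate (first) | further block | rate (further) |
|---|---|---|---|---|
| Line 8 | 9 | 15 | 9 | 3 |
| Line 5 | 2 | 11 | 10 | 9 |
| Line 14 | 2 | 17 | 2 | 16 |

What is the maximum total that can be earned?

Treat each block as its own option and order by rate: Line 14/first 17 > Line 14/second 16 > Line 8/first 15 > Line 5/first 11 > Line 5/second 9 > Line 8/second 3.
Line 14 first at 17: fill all 2 — 12 left.
Fill Line 14 second block (2 at 16) — 10 left.
Fill Line 8 first block (9 at 15) — 1 left.
Line 5/first: +1 of 2 at 11; pool empty.
Total = 17×2 + 16×2 + 15×9 + 11×1 = 212.

212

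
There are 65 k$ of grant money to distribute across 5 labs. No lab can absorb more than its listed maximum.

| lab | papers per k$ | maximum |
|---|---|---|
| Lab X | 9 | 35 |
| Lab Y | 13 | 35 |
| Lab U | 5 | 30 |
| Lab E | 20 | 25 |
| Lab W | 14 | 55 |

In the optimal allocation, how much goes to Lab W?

Order the labs by papers per k$: Lab E 20 > Lab W 14 > Lab Y 13 > Lab X 9 > Lab U 5.
Lab E: +25 to 25 (cap) ; 40 left.
Only 40 left; Lab W takes them to reach 40.

40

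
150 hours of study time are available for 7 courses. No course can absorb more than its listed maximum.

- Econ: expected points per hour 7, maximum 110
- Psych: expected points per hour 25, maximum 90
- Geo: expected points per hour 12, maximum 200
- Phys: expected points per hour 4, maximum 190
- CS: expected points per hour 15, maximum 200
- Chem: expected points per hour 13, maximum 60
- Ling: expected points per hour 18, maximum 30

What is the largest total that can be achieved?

3240

Highest expected points per hour first: Psych 25 > Ling 18 > CS 15 > Chem 13 > Geo 12 > Econ 7 > Phys 4.
Give Psych 90 to hit its cap of 90 ; 60 left.
Ling takes 30 to reach its cap of 30 ; 30 left.
Only 30 left; CS takes them to reach 30.
Total = 25×90 + 15×30 + 18×30 = 3240.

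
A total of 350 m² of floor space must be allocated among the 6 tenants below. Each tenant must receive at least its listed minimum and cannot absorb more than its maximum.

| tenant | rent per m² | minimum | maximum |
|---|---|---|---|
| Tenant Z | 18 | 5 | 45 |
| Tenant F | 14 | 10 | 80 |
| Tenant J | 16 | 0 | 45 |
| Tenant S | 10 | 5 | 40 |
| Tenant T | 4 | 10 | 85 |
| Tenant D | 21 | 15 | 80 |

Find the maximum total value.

Meeting every minimum uses 5+10+0+5+10+15 = 45 m², leaving 305.
Rank by rent per m²: Tenant D 21 > Tenant Z 18 > Tenant J 16 > Tenant F 14 > Tenant S 10 > Tenant T 4.
Give Tenant D 65 more to hit its cap of 80 ; 240 left.
Tenant Z: +40 to 45 (cap) ; 200 left.
Tenant J: +45 to 45 (cap) ; 155 left.
Tenant F: +70 to 80 (cap) ; 85 left.
Tenant S: +35 to 40 (cap) ; 50 left.
Only 50 left; Tenant T takes them to reach 60.
Total = 18×45 + 14×80 + 16×45 + 10×40 + 4×60 + 21×80 = 4970.

4970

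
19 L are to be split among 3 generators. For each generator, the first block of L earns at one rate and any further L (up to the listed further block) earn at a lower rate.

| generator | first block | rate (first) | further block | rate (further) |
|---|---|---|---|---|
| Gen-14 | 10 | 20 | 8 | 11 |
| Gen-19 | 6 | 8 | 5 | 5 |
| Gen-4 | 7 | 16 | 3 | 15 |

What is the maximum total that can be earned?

Treat each block as its own option and order by rate: Gen-14/T1 20 > Gen-4/T1 16 > Gen-4/T2 15 > Gen-14/T2 11 > Gen-19/T1 8 > Gen-19/T2 5.
Fill Gen-14 T1 block (10 at 20) → 9 left.
Fill Gen-4 T1 block (7 at 16) → 2 left.
2 remain; put them into Gen-4 T2 at 15.
Total = 20×10 + 16×7 + 15×2 = 342.

342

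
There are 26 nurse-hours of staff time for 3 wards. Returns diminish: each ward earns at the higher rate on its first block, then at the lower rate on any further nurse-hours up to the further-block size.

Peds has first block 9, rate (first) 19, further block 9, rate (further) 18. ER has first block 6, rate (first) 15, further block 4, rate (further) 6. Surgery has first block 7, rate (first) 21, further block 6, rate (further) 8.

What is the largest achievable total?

495

Rank every tier by rate: Surgery/T1 21 > Peds/T1 19 > Peds/T2 18 > ER/T1 15 > Surgery/T2 8 > ER/T2 6.
Surgery/T1 (21): +7 → 19 left.
Peds/T1 (19): +9 → 10 left.
Peds/T2 (18): +9 → 1 left.
ER T1 at 15: only 1 left, fill 1.
Total = 21×7 + 19×9 + 18×9 + 15×1 = 495.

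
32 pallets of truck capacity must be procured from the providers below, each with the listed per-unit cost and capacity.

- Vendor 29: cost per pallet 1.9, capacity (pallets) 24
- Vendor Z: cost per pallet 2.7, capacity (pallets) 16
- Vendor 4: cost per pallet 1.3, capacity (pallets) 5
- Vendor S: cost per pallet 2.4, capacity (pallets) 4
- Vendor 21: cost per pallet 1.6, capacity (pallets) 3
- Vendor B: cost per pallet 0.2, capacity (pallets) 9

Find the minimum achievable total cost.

41.6

Cheapest first:
Take 9 from Vendor B at 0.2 ; need 23 more.
Take 5 from Vendor 4 at 1.3 ; need 18 more.
Vendor 21 (1.6): use full 3 ; 15 pallets to go.
Vendor 29 (1.9): take the remaining 15 ; done.
Vendor S, Vendor Z: unused.
Cost = 9×0.2 + 5×1.3 + 3×1.6 + 15×1.9 = 41.6.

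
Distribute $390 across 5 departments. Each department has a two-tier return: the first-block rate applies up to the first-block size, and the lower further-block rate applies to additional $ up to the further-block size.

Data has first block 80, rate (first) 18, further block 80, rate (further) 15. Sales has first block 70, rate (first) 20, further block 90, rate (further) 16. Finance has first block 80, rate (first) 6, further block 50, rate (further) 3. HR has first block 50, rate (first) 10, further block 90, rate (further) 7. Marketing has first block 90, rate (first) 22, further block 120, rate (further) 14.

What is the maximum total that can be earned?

7160

Rank every tier by rate: Marketing/T1 22 > Sales/T1 20 > Data/T1 18 > Sales/T2 16 > Data/T2 15 > Marketing/T2 14 > HR/T1 10 > HR/T2 7 > Finance/T1 6 > Finance/T2 3.
Marketing T1 at 22: fill all 90 → 300 left.
Sales/T1 (20): +70 → 230 left.
Fill Data T1 block (80 at 18) → 150 left.
Sales T2 at 16: fill all 90 → 60 left.
Data T2 at 15: only 60 left, fill 60.
Total = 22×90 + 20×70 + 18×80 + 16×90 + 15×60 = 7160.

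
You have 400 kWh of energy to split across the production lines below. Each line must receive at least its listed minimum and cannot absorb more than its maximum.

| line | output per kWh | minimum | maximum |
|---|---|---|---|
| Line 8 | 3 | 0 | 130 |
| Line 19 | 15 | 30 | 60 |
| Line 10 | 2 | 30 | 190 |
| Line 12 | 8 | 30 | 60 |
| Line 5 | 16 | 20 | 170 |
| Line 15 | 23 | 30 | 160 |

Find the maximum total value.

6830

Meeting every minimum uses 0+30+30+30+20+30 = 140 kWh, leaving 260.
Highest output per kWh first: Line 15 23 > Line 5 16 > Line 19 15 > Line 12 8 > Line 8 3 > Line 10 2.
Give Line 15 130 more to hit its cap of 160 — 130 left.
Line 5 has room for 150 more but only 130 remain, so it gets 150.
Total = 15×30 + 2×30 + 8×30 + 16×150 + 23×160 = 6830.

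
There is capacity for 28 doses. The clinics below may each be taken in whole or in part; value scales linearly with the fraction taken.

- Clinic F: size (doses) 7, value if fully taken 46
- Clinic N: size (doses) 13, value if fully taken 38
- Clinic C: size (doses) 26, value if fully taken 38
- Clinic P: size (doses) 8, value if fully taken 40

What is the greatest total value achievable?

Sort by value density: Clinic F 46/7≈6.57, Clinic P 40/8≈5, Clinic N 38/13≈2.92, Clinic C 38/26≈1.46.
Take all of Clinic F (7 doses, value 46) → 21 doses left.
Take all of Clinic P (8 doses, value 40) → 13 doses left.
All 13 doses of Clinic N fit (value 38) → 0 remain.
Total value = 124.

124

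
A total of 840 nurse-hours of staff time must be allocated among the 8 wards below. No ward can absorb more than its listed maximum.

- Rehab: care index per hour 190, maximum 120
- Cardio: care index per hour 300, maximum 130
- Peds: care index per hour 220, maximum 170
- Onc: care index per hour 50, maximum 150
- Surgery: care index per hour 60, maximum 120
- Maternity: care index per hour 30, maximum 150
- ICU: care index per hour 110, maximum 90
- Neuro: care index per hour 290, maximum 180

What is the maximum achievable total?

Highest care index per hour first: Cardio 300 > Neuro 290 > Peds 220 > Rehab 190 > ICU 110 > Surgery 60 > Onc 50 > Maternity 30.
Give Cardio 130 to hit its cap of 130 ; 710 left.
Give Neuro 180 to hit its cap of 180 ; 530 left.
Peds: +170 to 170 (cap) ; 360 left.
Give Rehab 120 to hit its cap of 120 ; 240 left.
ICU takes 90 to reach its cap of 90 ; 150 left.
Surgery: +120 to 120 (cap) ; 30 left.
Only 30 left; Onc takes them to reach 30.
Total = 190×120 + 300×130 + 220×170 + 50×30 + 60×120 + 110×90 + 290×180 = 170000.

170000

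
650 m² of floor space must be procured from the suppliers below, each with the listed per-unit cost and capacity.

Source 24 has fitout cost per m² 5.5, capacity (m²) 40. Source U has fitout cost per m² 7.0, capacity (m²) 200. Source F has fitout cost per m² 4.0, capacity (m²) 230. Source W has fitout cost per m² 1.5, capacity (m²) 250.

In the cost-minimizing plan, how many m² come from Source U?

Cheapest first:
Take 250 from Source W at 1.5 → need 400 more.
Source F (4.0): use full 230 → 170 m² to go.
Source 24 (5.5): use full 40 → 130 m² to go.
Take 130 from Source U at 7.0 to finish.

130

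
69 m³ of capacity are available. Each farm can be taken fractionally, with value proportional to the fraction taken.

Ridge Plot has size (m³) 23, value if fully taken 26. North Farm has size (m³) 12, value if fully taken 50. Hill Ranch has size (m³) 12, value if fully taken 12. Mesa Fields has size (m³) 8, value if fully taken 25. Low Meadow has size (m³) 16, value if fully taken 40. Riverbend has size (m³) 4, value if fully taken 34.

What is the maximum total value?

Rank by value-to-size ratio: Riverbend 34/4≈8.5, North Farm 50/12≈4.17, Mesa Fields 25/8≈3.12, Low Meadow 40/16≈2.5, Ridge Plot 26/23≈1.13, Hill Ranch 12/12≈1.
All 4 m³ of Riverbend fit (value 34) — 65 remain.
All 12 m³ of North Farm fit (value 50) — 53 remain.
All 8 m³ of Mesa Fields fit (value 25) — 45 remain.
Take all of Low Meadow (16 m³, value 40) — 29 m³ left.
All 23 m³ of Ridge Plot fit (value 26) — 6 remain.
Fill the last 6 m³ with part of Hill Ranch: 6/12 of it earns 6.
Total value = 181.

181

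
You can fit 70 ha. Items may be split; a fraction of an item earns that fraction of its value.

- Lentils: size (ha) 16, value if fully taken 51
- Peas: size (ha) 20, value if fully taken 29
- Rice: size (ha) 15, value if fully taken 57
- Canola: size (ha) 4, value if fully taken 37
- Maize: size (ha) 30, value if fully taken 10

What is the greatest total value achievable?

Sort by value density: Canola 37/4≈9.25, Rice 57/15≈3.8, Lentils 51/16≈3.19, Peas 29/20≈1.45, Maize 10/30≈0.333.
Canola: take in full, 4 ha for value 37 → 66 left.
All 15 ha of Rice fit (value 57) → 51 remain.
Lentils: take in full, 16 ha for value 51 → 35 left.
Take all of Peas (20 ha, value 29) → 15 ha left.
15 ha left: a 15/30 share of Maize gives 10×15/30 = 5.
Total value = 179.

179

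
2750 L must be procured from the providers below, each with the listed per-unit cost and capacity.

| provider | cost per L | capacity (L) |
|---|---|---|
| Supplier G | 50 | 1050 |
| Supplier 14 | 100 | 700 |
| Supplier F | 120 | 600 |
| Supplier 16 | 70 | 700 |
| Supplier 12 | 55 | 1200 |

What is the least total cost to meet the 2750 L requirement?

153500

Fill from the cheapest provider first.
Supplier G at 50: take all 1050 L — 1700 still needed.
Take 1200 from Supplier 12 at 55 — need 500 more.
Take 500 from Supplier 16 at 70 to finish.
Supplier 14, Supplier F: unused.
Cost = 1050×50 + 1200×55 + 500×70 = 153500.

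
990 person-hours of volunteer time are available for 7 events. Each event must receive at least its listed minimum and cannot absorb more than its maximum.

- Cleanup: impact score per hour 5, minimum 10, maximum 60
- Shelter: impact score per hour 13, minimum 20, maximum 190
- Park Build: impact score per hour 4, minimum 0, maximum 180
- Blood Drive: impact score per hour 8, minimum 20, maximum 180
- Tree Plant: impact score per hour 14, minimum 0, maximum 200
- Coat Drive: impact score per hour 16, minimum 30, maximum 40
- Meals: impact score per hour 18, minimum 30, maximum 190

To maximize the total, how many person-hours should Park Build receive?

130

Meeting every minimum uses 10+20+0+20+0+30+30 = 110 person-hours, leaving 880.
Order the events by impact score per hour: Meals 18 > Coat Drive 16 > Tree Plant 14 > Shelter 13 > Blood Drive 8 > Cleanup 5 > Park Build 4.
Meals: +160 to 190 (cap) → 720 left.
Give Coat Drive 10 more to hit its cap of 40 → 710 left.
Tree Plant: +200 to 200 (cap) → 510 left.
Shelter takes 170 more to reach its cap of 190 → 340 left.
Blood Drive: +160 to 180 (cap) → 180 left.
Give Cleanup 50 more to hit its cap of 60 → 130 left.
Park Build: +130 (room for 180) → 130. Pool exhausted.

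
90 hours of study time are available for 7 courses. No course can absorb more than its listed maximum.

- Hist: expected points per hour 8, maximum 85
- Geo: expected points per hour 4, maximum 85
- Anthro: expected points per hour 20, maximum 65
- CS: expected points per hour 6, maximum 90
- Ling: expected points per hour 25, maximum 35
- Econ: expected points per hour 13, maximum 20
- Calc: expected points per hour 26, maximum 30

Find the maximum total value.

2155

Rank by expected points per hour: Calc 26 > Ling 25 > Anthro 20 > Econ 13 > Hist 8 > CS 6 > Geo 4.
Calc takes 30 to reach its cap of 30 — 60 left.
Ling takes 35 to reach its cap of 35 — 25 left.
Only 25 left; Anthro takes them to reach 25.
Total = 20×25 + 25×35 + 26×30 = 2155.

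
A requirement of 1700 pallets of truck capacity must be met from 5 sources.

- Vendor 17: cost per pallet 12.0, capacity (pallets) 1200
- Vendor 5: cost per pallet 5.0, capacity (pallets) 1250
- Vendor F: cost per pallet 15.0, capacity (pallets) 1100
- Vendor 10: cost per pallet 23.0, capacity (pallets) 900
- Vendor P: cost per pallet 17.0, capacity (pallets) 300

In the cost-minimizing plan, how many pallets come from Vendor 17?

Fill from the cheapest source first.
Vendor 5 at 5.0: take all 1250 pallets ; 450 still needed.
Vendor 17 (12.0): take the remaining 450 ; done.
Vendor F, Vendor P, Vendor 10: unused.

450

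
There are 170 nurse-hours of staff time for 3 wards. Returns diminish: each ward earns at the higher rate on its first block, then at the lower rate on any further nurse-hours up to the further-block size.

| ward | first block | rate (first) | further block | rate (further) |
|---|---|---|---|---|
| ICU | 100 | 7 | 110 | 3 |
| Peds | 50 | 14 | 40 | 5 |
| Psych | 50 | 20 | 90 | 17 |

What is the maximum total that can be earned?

2950

Order all 6 blocks by rate: Psych/tier1 20 > Psych/tier2 17 > Peds/tier1 14 > ICU/tier1 7 > Peds/tier2 5 > ICU/tier2 3.
Psych tier1 at 20: fill all 50 → 120 left.
Psych tier2 at 17: fill all 90 → 30 left.
Peds tier1 at 14: only 30 left, fill 30.
Total = 20×50 + 17×90 + 14×30 = 2950.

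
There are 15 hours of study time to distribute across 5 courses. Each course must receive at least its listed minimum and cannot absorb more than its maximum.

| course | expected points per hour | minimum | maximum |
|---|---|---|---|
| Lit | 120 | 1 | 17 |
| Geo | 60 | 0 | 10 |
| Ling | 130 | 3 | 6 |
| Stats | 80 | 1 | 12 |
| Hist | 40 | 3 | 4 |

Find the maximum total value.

Meeting every minimum uses 1+0+3+1+3 = 8 hours, leaving 7.
Highest expected points per hour first: Ling 130 > Lit 120 > Stats 80 > Geo 60 > Hist 40.
Ling: +3 to 6 (cap) → 4 left.
Lit has room for 16 more but only 4 remain, so it gets 5.
Total = 120×5 + 130×6 + 80×1 + 40×3 = 1580.

1580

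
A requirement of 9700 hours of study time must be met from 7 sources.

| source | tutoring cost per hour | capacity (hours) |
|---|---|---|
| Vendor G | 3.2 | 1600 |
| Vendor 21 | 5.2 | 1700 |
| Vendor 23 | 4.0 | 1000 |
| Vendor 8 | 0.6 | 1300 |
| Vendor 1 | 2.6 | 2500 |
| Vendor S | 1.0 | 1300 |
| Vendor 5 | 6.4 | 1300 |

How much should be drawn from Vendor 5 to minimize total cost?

Use sources in increasing cost order.
Take 1300 from Vendor 8 at 0.6 → need 8400 more.
Take 1300 from Vendor S at 1.0 → need 7100 more.
Vendor 1 at 2.6: take all 2500 hours → 4600 still needed.
Vendor G (3.2): use full 1600 → 3000 hours to go.
Vendor 23 at 4.0: take all 1000 hours → 2000 still needed.
Vendor 21 (5.2): use full 1700 → 300 hours to go.
Take 300 from Vendor 5 at 6.4 to finish.

300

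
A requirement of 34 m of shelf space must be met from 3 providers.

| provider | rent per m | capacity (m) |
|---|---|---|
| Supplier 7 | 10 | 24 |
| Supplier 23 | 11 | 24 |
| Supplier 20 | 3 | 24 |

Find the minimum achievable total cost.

Use providers in increasing cost order.
Supplier 20 (3): use full 24 → 10 m to go.
Supplier 7 (10): take the remaining 10 → done.
Supplier 23: unused.
Cost = 24×3 + 10×10 = 172.

172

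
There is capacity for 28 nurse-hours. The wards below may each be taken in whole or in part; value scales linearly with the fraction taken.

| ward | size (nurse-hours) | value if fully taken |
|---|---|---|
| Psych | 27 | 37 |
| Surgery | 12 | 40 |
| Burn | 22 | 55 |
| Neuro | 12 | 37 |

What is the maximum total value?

87

Rank by value-to-size ratio: Surgery 40/12≈3.33, Neuro 37/12≈3.08, Burn 55/22≈2.5, Psych 37/27≈1.37.
Take all of Surgery (12 nurse-hours, value 40) ; 16 nurse-hours left.
Neuro: take in full, 12 nurse-hours for value 37 ; 4 left.
4 nurse-hours left: a 4/22 share of Burn gives 55×4/22 = 10.
Total value = 87.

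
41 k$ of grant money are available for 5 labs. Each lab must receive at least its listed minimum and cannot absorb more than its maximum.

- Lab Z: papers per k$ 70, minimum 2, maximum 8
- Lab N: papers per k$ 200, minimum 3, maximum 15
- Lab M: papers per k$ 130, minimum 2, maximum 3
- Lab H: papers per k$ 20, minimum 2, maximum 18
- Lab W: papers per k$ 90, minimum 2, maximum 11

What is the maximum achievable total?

Meeting every minimum uses 2+3+2+2+2 = 11 k$, leaving 30.
Order the labs by papers per k$: Lab N 200 > Lab M 130 > Lab W 90 > Lab Z 70 > Lab H 20.
Lab N takes 12 more to reach its cap of 15 ; 18 left.
Give Lab M 1 more to hit its cap of 3 ; 17 left.
Give Lab W 9 more to hit its cap of 11 ; 8 left.
Lab Z: +6 to 8 (cap) ; 2 left.
Lab H has room for 16 more but only 2 remain, so it gets 4.
Total = 70×8 + 200×15 + 130×3 + 20×4 + 90×11 = 5020.

5020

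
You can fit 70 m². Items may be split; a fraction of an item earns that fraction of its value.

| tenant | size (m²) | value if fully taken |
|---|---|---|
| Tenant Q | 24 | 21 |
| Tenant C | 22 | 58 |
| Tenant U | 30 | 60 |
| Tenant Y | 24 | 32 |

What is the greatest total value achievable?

142

Rank by value-to-size ratio: Tenant C 58/22≈2.64, Tenant U 60/30≈2, Tenant Y 32/24≈1.33, Tenant Q 21/24≈0.875.
Tenant C: take in full, 22 m² for value 58 — 48 left.
Take all of Tenant U (30 m², value 60) — 18 m² left.
Only 18 m² remain; take 18/24 of Tenant Y for value 32×18/24 = 24.
Total value = 142.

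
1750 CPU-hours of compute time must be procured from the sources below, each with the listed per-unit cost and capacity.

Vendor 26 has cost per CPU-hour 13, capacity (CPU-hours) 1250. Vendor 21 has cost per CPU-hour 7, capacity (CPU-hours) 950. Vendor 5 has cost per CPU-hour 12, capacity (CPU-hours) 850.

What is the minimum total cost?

16250

Fill from the cheapest source first.
Vendor 21 at 7: take all 950 CPU-hours ; 800 still needed.
Vendor 5 at 12: take 800 of its 850 ; requirement met.
Vendor 26: unused.
Cost = 950×7 + 800×12 = 16250.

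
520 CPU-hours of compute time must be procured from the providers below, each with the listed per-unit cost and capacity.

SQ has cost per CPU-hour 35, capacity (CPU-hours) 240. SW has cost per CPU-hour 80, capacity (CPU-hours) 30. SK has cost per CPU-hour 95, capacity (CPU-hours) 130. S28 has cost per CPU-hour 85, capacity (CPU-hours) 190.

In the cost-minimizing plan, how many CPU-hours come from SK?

60

Fill from the cheapest provider first.
SQ at 35: take all 240 CPU-hours — 280 still needed.
Take 30 from SW at 80 — need 250 more.
S28 (85): use full 190 — 60 CPU-hours to go.
SK (95): take the remaining 60 — done.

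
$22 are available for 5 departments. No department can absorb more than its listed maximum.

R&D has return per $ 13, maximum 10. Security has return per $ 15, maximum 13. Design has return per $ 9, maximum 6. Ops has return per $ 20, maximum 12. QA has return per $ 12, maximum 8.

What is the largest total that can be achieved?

Rank by return per $: Ops 20 > Security 15 > R&D 13 > QA 12 > Design 9.
Give Ops 12 to hit its cap of 12 — 10 left.
Only 10 left; Security takes them to reach 10.
Total = 15×10 + 20×12 = 390.

390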